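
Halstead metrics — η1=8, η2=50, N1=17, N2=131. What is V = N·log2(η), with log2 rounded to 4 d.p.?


Formula: V = N * log2(η), where N = N1 + N2 and η = η1 + η2
η = 8 + 50 = 58
N = 17 + 131 = 148
log2(58) ≈ 5.8580
V = 148 * 5.8580 = 866.98

866.98


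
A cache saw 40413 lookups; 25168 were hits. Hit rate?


Formula: hit rate = hits / (hits + misses) * 100
hit rate = 25168 / (25168 + 15245) * 100
hit rate = 25168 / 40413 * 100
hit rate = 62.28%

62.28%


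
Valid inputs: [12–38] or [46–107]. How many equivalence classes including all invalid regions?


Valid ranges: [12,38] and [46,107]
Class 1: x < 12 — invalid
Class 2: 12 ≤ x ≤ 38 — valid
Class 3: 38 < x < 46 — invalid (gap between ranges)
Class 4: 46 ≤ x ≤ 107 — valid
Class 5: x > 107 — invalid
Total equivalence classes: 5

5 equivalence classes


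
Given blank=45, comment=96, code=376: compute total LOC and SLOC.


Total LOC = blank + comment + code
Total LOC = 45 + 96 + 376 = 517
SLOC (source only) = code = 376

Total LOC: 517, SLOC: 376


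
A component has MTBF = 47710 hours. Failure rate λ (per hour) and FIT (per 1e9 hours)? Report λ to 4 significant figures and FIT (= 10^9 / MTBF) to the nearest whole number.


Formula: λ = 1 / MTBF; FIT = λ × 1e9 = 1e9 / MTBF
λ = 1 / 47710 ≈ 2.096e-05 failures/hour
FIT = 1e9 / 47710 ≈ 20960 failures per 1e9 hours (nearest whole number)

λ = 2.096e-05 /h, FIT = 20960


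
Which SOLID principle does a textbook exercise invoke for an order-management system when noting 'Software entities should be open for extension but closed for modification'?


This describes the Open/Closed Principle (OCP)

Open/Closed Principle (OCP)


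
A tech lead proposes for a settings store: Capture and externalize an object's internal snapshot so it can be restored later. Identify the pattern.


This matches the Memento pattern

Memento


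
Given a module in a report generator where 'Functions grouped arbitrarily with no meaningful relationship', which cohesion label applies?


Reasoning: Worst: random grouping
Type: Coincidental cohesion

Coincidental cohesion


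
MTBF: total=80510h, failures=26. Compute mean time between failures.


Formula: MTBF = Total operating time / Number of failures
MTBF = 80510 / 26
MTBF = 3096.54 hours

3096.54 hours


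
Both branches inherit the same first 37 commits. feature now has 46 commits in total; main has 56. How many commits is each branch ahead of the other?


Common ancestor: commit #37
feature commits after divergence: 46 - 37 = 9
main commits after divergence: 56 - 37 = 19
feature is 9 commits ahead of main
main is 19 commits ahead of feature

feature ahead: 9, main ahead: 19


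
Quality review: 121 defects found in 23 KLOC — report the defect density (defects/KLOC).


Defect density = defects / KLOC
Defect density = 121 / 23
Defect density = 5.261 defects/KLOC

5.261 defects/KLOC


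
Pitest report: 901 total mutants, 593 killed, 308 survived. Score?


Mutation score = killed / total * 100
Mutation score = 593 / 901 * 100
Mutation score = 65.82%

65.82%


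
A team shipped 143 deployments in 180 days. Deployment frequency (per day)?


Formula: deployments per day = releases / days
= 143 / 180
= 0.794 deploys/day
(equivalently, 5.56 deploys/week)

0.794 deploys/day


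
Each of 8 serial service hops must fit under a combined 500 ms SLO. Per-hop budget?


Formula: per_stage = total_budget / stages
per_stage = 500 / 8
per_stage = 62.5 ms

62.5 ms


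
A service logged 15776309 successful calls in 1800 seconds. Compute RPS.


Formula: throughput = requests / seconds
throughput = 15776309 / 1800
throughput = 8764.62 requests/second

8764.62 requests/second


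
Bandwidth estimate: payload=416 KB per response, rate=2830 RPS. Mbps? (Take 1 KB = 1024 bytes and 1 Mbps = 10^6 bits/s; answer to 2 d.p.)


Formula: Mbps = payload_bytes * RPS * 8 / 1e6
Payload per request = 416 KB = 416 * 1024 = 425984 bytes
Total bytes/sec = 425984 * 2830 = 1205534720
Total bits/sec = 1205534720 * 8 = 9644277760
Mbps = 9644277760 / 1e6 = 9644.28

9644.28 Mbps


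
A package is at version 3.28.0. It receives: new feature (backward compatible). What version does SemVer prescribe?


Current: 3.28.0
Change category: 'new feature (backward compatible)' → minor bump
SemVer rule: minor bump → increment MINOR, reset PATCH to 0 (MAJOR unchanged)
New: 3.29.0

3.29.0


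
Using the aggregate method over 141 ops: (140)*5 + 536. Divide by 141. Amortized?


Formula: Amortized cost = Total cost / Operations
Total cost = (140 * 5) + (1 * 536)
Total cost = 700 + 536 = 1236
Amortized = 1236 / 141 = 8.766

8.766


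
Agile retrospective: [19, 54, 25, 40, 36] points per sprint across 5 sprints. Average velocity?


Formula: Avg velocity = Total points / Number of sprints
Points: [19, 54, 25, 40, 36]
Sum = 19 + 54 + 25 + 40 + 36 = 174
Avg velocity = 174 / 5 = 34.8 points/sprint

34.8 points/sprint


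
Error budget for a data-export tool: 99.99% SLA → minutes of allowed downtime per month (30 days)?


Formula: allowed downtime = period * (100 - SLA) / 100
Period (month (30 days)) = 43200 minutes
Unavailability fraction = (100 - 99.99) / 100
Allowed downtime = 43200 * (100 - 99.99) / 100
Allowed downtime = 4.32 minutes

4.32 minutes


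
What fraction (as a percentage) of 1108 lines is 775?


Coverage = covered / total * 100
Coverage = 775 / 1108 * 100
Coverage = 69.95%

69.95%


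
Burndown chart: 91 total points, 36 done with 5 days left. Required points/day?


Formula: Required rate = Remaining points / Days left
Remaining = 91 - 36 = 55 points
Required rate = 55 / 5 = 11.0 points/day

11.0 points/day


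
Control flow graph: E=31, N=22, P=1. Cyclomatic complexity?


Formula: V(G) = E - N + 2P
V(G) = 31 - 22 + 2*1
V(G) = 9 + 2
V(G) = 11

11


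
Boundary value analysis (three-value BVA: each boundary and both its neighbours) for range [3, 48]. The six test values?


Range: [3, 48]
Boundaries: just below min, min, min+1, max-1, max, just above max
Values: [2, 3, 4, 47, 48, 49]

[2, 3, 4, 47, 48, 49]


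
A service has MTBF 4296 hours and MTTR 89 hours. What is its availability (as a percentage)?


Availability = MTBF / (MTBF + MTTR)
Availability = 4296 / (4296 + 89)
Availability = 4296 / 4385
Availability = 97.9704%

97.9704%


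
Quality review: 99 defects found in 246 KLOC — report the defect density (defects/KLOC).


Defect density = defects / KLOC
Defect density = 99 / 246
Defect density = 0.402 defects/KLOC

0.402 defects/KLOC


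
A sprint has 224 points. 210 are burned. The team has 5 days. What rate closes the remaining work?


Formula: Required rate = Remaining points / Days left
Remaining = 224 - 210 = 14 points
Required rate = 14 / 5 = 2.8 points/day

2.8 points/day


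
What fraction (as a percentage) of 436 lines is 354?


Coverage = covered / total * 100
Coverage = 354 / 436 * 100
Coverage = 81.19%

81.19%


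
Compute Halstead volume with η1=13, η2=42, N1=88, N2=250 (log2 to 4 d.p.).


Formula: V = N * log2(η), where N = N1 + N2 and η = η1 + η2
η = 13 + 42 = 55
N = 88 + 250 = 338
log2(55) ≈ 5.7814
V = 338 * 5.7814 = 1954.11

1954.11


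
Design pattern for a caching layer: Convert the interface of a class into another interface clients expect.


This matches the Adapter pattern

Adapter


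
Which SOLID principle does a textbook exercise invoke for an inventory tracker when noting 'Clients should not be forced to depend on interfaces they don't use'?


This describes the Interface Segregation Principle (ISP)

Interface Segregation Principle (ISP)


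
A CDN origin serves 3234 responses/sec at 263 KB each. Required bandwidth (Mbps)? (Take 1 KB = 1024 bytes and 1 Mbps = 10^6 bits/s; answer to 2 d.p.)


Formula: Mbps = payload_bytes * RPS * 8 / 1e6
Payload per request = 263 KB = 263 * 1024 = 269312 bytes
Total bytes/sec = 269312 * 3234 = 870955008
Total bits/sec = 870955008 * 8 = 6967640064
Mbps = 6967640064 / 1e6 = 6967.64

6967.64 Mbps


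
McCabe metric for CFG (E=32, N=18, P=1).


Formula: V(G) = E - N + 2P
V(G) = 32 - 18 + 2*1
V(G) = 14 + 2
V(G) = 16

16


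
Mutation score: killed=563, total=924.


Mutation score = killed / total * 100
Mutation score = 563 / 924 * 100
Mutation score = 60.93%

60.93%


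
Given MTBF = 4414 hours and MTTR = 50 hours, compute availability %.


Availability = MTBF / (MTBF + MTTR)
Availability = 4414 / (4414 + 50)
Availability = 4414 / 4464
Availability = 98.8799%

98.8799%


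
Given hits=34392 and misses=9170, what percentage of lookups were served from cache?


Formula: hit rate = hits / (hits + misses) * 100
hit rate = 34392 / (34392 + 9170) * 100
hit rate = 34392 / 43562 * 100
hit rate = 78.95%

78.95%


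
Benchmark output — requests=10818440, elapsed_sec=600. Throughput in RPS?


Formula: throughput = requests / seconds
throughput = 10818440 / 600
throughput = 18030.73 requests/second

18030.73 requests/second


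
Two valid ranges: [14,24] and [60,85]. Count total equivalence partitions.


Valid ranges: [14,24] and [60,85]
Class 1: x < 14 — invalid
Class 2: 14 ≤ x ≤ 24 — valid
Class 3: 24 < x < 60 — invalid (gap between ranges)
Class 4: 60 ≤ x ≤ 85 — valid
Class 5: x > 85 — invalid
Total equivalence classes: 5

5 equivalence classes


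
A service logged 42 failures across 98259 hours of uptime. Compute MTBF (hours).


Formula: MTBF = Total operating time / Number of failures
MTBF = 98259 / 42
MTBF = 2339.5 hours

2339.5 hours


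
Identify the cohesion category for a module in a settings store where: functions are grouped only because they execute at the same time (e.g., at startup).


Reasoning: Related by timing only
Type: Temporal cohesion

Temporal cohesion


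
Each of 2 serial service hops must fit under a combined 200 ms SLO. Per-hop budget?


Formula: per_stage = total_budget / stages
per_stage = 200 / 2
per_stage = 100.0 ms

100.0 ms


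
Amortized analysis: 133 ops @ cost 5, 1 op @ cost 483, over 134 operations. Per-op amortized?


Formula: Amortized cost = Total cost / Operations
Total cost = (133 * 5) + (1 * 483)
Total cost = 665 + 483 = 1148
Amortized = 1148 / 134 = 8.5672

8.5672


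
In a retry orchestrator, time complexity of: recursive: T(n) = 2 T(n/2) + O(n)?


Reasoning: master theorem case 2 (merge-sort recurrence)
Complexity: O(n log n)

O(n log n)


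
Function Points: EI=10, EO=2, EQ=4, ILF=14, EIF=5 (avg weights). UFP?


UFP = EI*4 + EO*5 + EQ*4 + ILF*10 + EIF*7
UFP = 10*4 + 2*5 + 4*4 + 14*10 + 5*7
UFP = 40 + 10 + 16 + 140 + 35
UFP = 241

241


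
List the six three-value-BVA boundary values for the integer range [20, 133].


Range: [20, 133]
Boundaries: just below min, min, min+1, max-1, max, just above max
Values: [19, 20, 21, 132, 133, 134]

[19, 20, 21, 132, 133, 134]


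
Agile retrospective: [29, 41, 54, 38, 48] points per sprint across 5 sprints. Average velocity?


Formula: Avg velocity = Total points / Number of sprints
Points: [29, 41, 54, 38, 48]
Sum = 29 + 41 + 54 + 38 + 48 = 210
Avg velocity = 210 / 5 = 42.0 points/sprint

42.0 points/sprint


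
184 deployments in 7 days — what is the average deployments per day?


Formula: deployments per day = releases / days
= 184 / 7
= 26.286 deploys/day
(equivalently, 184.0 deploys/week)

26.286 deploys/day


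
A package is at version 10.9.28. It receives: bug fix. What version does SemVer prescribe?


Current: 10.9.28
Change category: 'bug fix' → patch bump
SemVer rule: patch bump → increment PATCH (MAJOR and MINOR unchanged)
New: 10.9.29

10.9.29


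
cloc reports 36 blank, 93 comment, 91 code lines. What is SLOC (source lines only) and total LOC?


Total LOC = blank + comment + code
Total LOC = 36 + 93 + 91 = 220
SLOC (source only) = code = 91

Total LOC: 220, SLOC: 91


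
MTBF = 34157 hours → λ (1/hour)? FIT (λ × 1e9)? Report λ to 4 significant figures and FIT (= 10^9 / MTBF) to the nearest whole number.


Formula: λ = 1 / MTBF; FIT = λ × 1e9 = 1e9 / MTBF
λ = 1 / 34157 ≈ 2.928e-05 failures/hour
FIT = 1e9 / 34157 ≈ 29277 failures per 1e9 hours (nearest whole number)

λ = 2.928e-05 /h, FIT = 29277


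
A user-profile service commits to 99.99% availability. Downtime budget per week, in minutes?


Formula: allowed downtime = period * (100 - SLA) / 100
Period (week) = 10080 minutes
Unavailability fraction = (100 - 99.99) / 100
Allowed downtime = 10080 * (100 - 99.99) / 100
Allowed downtime = 1.008 minutes

1.008 minutes


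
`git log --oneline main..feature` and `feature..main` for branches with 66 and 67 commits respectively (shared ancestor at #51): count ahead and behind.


Common ancestor: commit #51
feature commits after divergence: 66 - 51 = 15
main commits after divergence: 67 - 51 = 16
feature is 15 commits ahead of main
main is 16 commits ahead of feature

feature ahead: 15, main ahead: 16


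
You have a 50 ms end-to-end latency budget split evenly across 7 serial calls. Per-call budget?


Formula: per_stage = total_budget / stages
per_stage = 50 / 7
per_stage = 7.14 ms

7.14 ms


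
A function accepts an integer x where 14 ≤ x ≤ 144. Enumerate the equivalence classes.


Valid range: [14, 144]
Class 1: x < 14 — invalid
Class 2: 14 ≤ x ≤ 144 — valid
Class 3: x > 144 — invalid
Total equivalence classes: 3

3 equivalence classes


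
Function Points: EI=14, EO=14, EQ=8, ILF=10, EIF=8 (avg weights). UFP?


UFP = EI*4 + EO*5 + EQ*4 + ILF*10 + EIF*7
UFP = 14*4 + 14*5 + 8*4 + 10*10 + 8*7
UFP = 56 + 70 + 32 + 100 + 56
UFP = 314

314


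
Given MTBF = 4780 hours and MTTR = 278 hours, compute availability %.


Availability = MTBF / (MTBF + MTTR)
Availability = 4780 / (4780 + 278)
Availability = 4780 / 5058
Availability = 94.5038%

94.5038%


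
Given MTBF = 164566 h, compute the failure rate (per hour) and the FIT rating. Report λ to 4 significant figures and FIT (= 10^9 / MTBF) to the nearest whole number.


Formula: λ = 1 / MTBF; FIT = λ × 1e9 = 1e9 / MTBF
λ = 1 / 164566 ≈ 6.077e-06 failures/hour
FIT = 1e9 / 164566 ≈ 6077 failures per 1e9 hours (nearest whole number)

λ = 6.077e-06 /h, FIT = 6077


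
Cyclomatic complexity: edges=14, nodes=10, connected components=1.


Formula: V(G) = E - N + 2P
V(G) = 14 - 10 + 2*1
V(G) = 4 + 2
V(G) = 6

6


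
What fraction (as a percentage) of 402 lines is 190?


Coverage = covered / total * 100
Coverage = 190 / 402 * 100
Coverage = 47.26%

47.26%


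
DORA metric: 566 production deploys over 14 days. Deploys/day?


Formula: deployments per day = releases / days
= 566 / 14
= 40.429 deploys/day
(equivalently, 283.0 deploys/week)

40.429 deploys/day


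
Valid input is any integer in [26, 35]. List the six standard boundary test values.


Range: [26, 35]
Boundaries: just below min, min, min+1, max-1, max, just above max
Values: [25, 26, 27, 34, 35, 36]

[25, 26, 27, 34, 35, 36]


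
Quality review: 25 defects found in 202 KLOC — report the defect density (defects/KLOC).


Defect density = defects / KLOC
Defect density = 25 / 202
Defect density = 0.124 defects/KLOC

0.124 defects/KLOC


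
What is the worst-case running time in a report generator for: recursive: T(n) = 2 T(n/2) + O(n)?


Reasoning: master theorem case 2 (merge-sort recurrence)
Complexity: O(n log n)

O(n log n)


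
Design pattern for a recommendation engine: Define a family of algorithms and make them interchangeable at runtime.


This matches the Strategy pattern

Strategy


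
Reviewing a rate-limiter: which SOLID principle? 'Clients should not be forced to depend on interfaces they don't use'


This describes the Interface Segregation Principle (ISP)

Interface Segregation Principle (ISP)


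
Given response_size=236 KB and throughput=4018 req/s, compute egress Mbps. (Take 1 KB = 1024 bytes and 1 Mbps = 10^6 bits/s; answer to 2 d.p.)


Formula: Mbps = payload_bytes * RPS * 8 / 1e6
Payload per request = 236 KB = 236 * 1024 = 241664 bytes
Total bytes/sec = 241664 * 4018 = 971005952
Total bits/sec = 971005952 * 8 = 7768047616
Mbps = 7768047616 / 1e6 = 7768.05

7768.05 Mbps


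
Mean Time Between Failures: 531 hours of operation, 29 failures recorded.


Formula: MTBF = Total operating time / Number of failures
MTBF = 531 / 29
MTBF = 18.31 hours

18.31 hours


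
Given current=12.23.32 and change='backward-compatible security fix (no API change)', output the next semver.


Current: 12.23.32
Change category: 'backward-compatible security fix (no API change)' → patch bump
SemVer rule: patch bump → increment PATCH (MAJOR and MINOR unchanged)
New: 12.23.33

12.23.33


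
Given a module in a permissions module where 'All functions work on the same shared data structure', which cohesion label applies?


Reasoning: Functions share data
Type: Communicational cohesion

Communicational cohesion


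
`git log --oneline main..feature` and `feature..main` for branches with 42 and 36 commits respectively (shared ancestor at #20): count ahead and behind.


Common ancestor: commit #20
feature commits after divergence: 42 - 20 = 22
main commits after divergence: 36 - 20 = 16
feature is 22 commits ahead of main
main is 16 commits ahead of feature

feature ahead: 22, main ahead: 16


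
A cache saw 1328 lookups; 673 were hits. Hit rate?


Formula: hit rate = hits / (hits + misses) * 100
hit rate = 673 / (673 + 655) * 100
hit rate = 673 / 1328 * 100
hit rate = 50.68%

50.68%


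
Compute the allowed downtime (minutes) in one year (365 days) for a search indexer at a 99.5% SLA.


Formula: allowed downtime = period * (100 - SLA) / 100
Period (year (365 days)) = 525600 minutes
Unavailability fraction = (100 - 99.5) / 100
Allowed downtime = 525600 * (100 - 99.5) / 100
Allowed downtime = 2628.0 minutes

2628.0 minutes


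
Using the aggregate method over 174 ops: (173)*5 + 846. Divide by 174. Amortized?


Formula: Amortized cost = Total cost / Operations
Total cost = (173 * 5) + (1 * 846)
Total cost = 865 + 846 = 1711
Amortized = 1711 / 174 = 9.8333

9.8333


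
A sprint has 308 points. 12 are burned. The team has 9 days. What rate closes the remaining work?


Formula: Required rate = Remaining points / Days left
Remaining = 308 - 12 = 296 points
Required rate = 296 / 9 = 32.89 points/day

32.89 points/day


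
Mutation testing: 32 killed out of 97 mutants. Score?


Mutation score = killed / total * 100
Mutation score = 32 / 97 * 100
Mutation score = 32.99%

32.99%


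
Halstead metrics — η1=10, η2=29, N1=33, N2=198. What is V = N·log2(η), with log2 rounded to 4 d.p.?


Formula: V = N * log2(η), where N = N1 + N2 and η = η1 + η2
η = 10 + 29 = 39
N = 33 + 198 = 231
log2(39) ≈ 5.2854
V = 231 * 5.2854 = 1220.93

1220.93


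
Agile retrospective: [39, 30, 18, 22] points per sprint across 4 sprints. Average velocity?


Formula: Avg velocity = Total points / Number of sprints
Points: [39, 30, 18, 22]
Sum = 39 + 30 + 18 + 22 = 109
Avg velocity = 109 / 4 = 27.25 points/sprint

27.25 points/sprint


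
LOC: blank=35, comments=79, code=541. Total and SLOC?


Total LOC = blank + comment + code
Total LOC = 35 + 79 + 541 = 655
SLOC (source only) = code = 541

Total LOC: 655, SLOC: 541


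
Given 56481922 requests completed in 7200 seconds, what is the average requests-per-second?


Formula: throughput = requests / seconds
throughput = 56481922 / 7200
throughput = 7844.71 requests/second

7844.71 requests/second


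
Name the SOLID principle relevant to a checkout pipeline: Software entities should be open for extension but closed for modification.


This describes the Open/Closed Principle (OCP)

Open/Closed Principle (OCP)


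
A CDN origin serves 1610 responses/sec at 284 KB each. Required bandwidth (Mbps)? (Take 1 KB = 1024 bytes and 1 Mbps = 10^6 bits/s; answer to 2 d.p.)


Formula: Mbps = payload_bytes * RPS * 8 / 1e6
Payload per request = 284 KB = 284 * 1024 = 290816 bytes
Total bytes/sec = 290816 * 1610 = 468213760
Total bits/sec = 468213760 * 8 = 3745710080
Mbps = 3745710080 / 1e6 = 3745.71

3745.71 Mbps


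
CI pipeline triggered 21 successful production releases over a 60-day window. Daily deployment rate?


Formula: deployments per day = releases / days
= 21 / 60
= 0.35 deploys/day
(equivalently, 2.45 deploys/week)

0.35 deploys/day


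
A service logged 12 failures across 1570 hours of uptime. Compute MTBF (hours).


Formula: MTBF = Total operating time / Number of failures
MTBF = 1570 / 12
MTBF = 130.83 hours

130.83 hours


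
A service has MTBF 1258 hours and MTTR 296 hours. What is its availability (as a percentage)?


Availability = MTBF / (MTBF + MTTR)
Availability = 1258 / (1258 + 296)
Availability = 1258 / 1554
Availability = 80.9524%

80.9524%


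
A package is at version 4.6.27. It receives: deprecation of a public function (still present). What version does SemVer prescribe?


Current: 4.6.27
Change category: 'deprecation of a public function (still present)' → minor bump
SemVer rule: minor bump → increment MINOR, reset PATCH to 0 (MAJOR unchanged)
New: 4.7.0

4.7.0


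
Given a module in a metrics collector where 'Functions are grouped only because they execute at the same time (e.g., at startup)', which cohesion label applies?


Reasoning: Related by timing only
Type: Temporal cohesion

Temporal cohesion


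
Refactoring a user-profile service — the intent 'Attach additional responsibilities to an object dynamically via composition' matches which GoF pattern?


This matches the Decorator pattern

Decorator


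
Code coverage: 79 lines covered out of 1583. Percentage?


Coverage = covered / total * 100
Coverage = 79 / 1583 * 100
Coverage = 4.99%

4.99%


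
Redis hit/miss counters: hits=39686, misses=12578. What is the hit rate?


Formula: hit rate = hits / (hits + misses) * 100
hit rate = 39686 / (39686 + 12578) * 100
hit rate = 39686 / 52264 * 100
hit rate = 75.93%

75.93%


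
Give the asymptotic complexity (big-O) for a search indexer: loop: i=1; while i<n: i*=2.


Reasoning: i doubles each step so iterations are log2(n)
Complexity: O(log n)

O(log n)


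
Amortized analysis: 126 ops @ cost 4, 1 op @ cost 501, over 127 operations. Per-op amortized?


Formula: Amortized cost = Total cost / Operations
Total cost = (126 * 4) + (1 * 501)
Total cost = 504 + 501 = 1005
Amortized = 1005 / 127 = 7.9134

7.9134


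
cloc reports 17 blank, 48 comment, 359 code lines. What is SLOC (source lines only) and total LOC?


Total LOC = blank + comment + code
Total LOC = 17 + 48 + 359 = 424
SLOC (source only) = code = 359

Total LOC: 424, SLOC: 359


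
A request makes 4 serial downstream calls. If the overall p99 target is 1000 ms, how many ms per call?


Formula: per_stage = total_budget / stages
per_stage = 1000 / 4
per_stage = 250.0 ms

250.0 ms


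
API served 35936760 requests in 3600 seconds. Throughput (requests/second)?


Formula: throughput = requests / seconds
throughput = 35936760 / 3600
throughput = 9982.43 requests/second

9982.43 requests/second


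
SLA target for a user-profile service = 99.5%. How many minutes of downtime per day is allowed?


Formula: allowed downtime = period * (100 - SLA) / 100
Period (day) = 1440 minutes
Unavailability fraction = (100 - 99.5) / 100
Allowed downtime = 1440 * (100 - 99.5) / 100
Allowed downtime = 7.2 minutes

7.2 minutes


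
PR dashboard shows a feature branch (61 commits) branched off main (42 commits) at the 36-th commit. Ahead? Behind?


Common ancestor: commit #36
feature commits after divergence: 61 - 36 = 25
main commits after divergence: 42 - 36 = 6
feature is 25 commits ahead of main
main is 6 commits ahead of feature

feature ahead: 25, main ahead: 6


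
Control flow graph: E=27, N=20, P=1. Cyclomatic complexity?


Formula: V(G) = E - N + 2P
V(G) = 27 - 20 + 2*1
V(G) = 7 + 2
V(G) = 9

9


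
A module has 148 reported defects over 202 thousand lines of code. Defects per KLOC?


Defect density = defects / KLOC
Defect density = 148 / 202
Defect density = 0.733 defects/KLOC

0.733 defects/KLOC


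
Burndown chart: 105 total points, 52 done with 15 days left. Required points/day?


Formula: Required rate = Remaining points / Days left
Remaining = 105 - 52 = 53 points
Required rate = 53 / 15 = 3.53 points/day

3.53 points/day


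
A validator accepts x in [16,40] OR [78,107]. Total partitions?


Valid ranges: [16,40] and [78,107]
Class 1: x < 16 — invalid
Class 2: 16 ≤ x ≤ 40 — valid
Class 3: 40 < x < 78 — invalid (gap between ranges)
Class 4: 78 ≤ x ≤ 107 — valid
Class 5: x > 107 — invalid
Total equivalence classes: 5

5 equivalence classes


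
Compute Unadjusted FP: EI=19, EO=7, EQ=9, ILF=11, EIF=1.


UFP = EI*4 + EO*5 + EQ*4 + ILF*10 + EIF*7
UFP = 19*4 + 7*5 + 9*4 + 11*10 + 1*7
UFP = 76 + 35 + 36 + 110 + 7
UFP = 264

264


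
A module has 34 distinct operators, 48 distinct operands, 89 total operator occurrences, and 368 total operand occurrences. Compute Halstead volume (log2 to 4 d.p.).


Formula: V = N * log2(η), where N = N1 + N2 and η = η1 + η2
η = 34 + 48 = 82
N = 89 + 368 = 457
log2(82) ≈ 6.3576
V = 457 * 6.3576 = 2905.42

2905.42


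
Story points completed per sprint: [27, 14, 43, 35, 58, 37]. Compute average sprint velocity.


Formula: Avg velocity = Total points / Number of sprints
Points: [27, 14, 43, 35, 58, 37]
Sum = 27 + 14 + 43 + 35 + 58 + 37 = 214
Avg velocity = 214 / 6 = 35.67 points/sprint

35.67 points/sprint


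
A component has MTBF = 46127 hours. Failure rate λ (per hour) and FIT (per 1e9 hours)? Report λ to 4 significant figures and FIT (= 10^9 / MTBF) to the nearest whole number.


Formula: λ = 1 / MTBF; FIT = λ × 1e9 = 1e9 / MTBF
λ = 1 / 46127 ≈ 2.168e-05 failures/hour
FIT = 1e9 / 46127 ≈ 21679 failures per 1e9 hours (nearest whole number)

λ = 2.168e-05 /h, FIT = 21679


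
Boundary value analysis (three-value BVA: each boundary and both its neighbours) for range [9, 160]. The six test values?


Range: [9, 160]
Boundaries: just below min, min, min+1, max-1, max, just above max
Values: [8, 9, 10, 159, 160, 161]

[8, 9, 10, 159, 160, 161]


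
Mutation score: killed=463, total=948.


Mutation score = killed / total * 100
Mutation score = 463 / 948 * 100
Mutation score = 48.84%

48.84%


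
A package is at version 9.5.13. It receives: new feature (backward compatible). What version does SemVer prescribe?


Current: 9.5.13
Change category: 'new feature (backward compatible)' → minor bump
SemVer rule: minor bump → increment MINOR, reset PATCH to 0 (MAJOR unchanged)
New: 9.6.0

9.6.0


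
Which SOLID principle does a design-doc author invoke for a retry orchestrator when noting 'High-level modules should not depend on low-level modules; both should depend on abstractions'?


This describes the Dependency Inversion Principle (DIP)

Dependency Inversion Principle (DIP)


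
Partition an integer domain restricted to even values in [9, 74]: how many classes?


Constraint: even integers in [9, 74]
Class 1: x < 9 — out-of-range invalid
Class 2: x in [9,74] but odd — wrong type invalid
Class 3: x in [9,74] and even — valid
Class 4: x > 74 — out-of-range invalid
Total equivalence classes: 4

4 equivalence classes


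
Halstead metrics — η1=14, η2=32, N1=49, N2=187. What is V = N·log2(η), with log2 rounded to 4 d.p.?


Formula: V = N * log2(η), where N = N1 + N2 and η = η1 + η2
η = 14 + 32 = 46
N = 49 + 187 = 236
log2(46) ≈ 5.5236
V = 236 * 5.5236 = 1303.57

1303.57


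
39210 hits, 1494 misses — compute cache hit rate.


Formula: hit rate = hits / (hits + misses) * 100
hit rate = 39210 / (39210 + 1494) * 100
hit rate = 39210 / 40704 * 100
hit rate = 96.33%

96.33%


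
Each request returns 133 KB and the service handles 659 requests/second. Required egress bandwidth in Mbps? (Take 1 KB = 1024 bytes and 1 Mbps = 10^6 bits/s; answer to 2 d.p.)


Formula: Mbps = payload_bytes * RPS * 8 / 1e6
Payload per request = 133 KB = 133 * 1024 = 136192 bytes
Total bytes/sec = 136192 * 659 = 89750528
Total bits/sec = 89750528 * 8 = 718004224
Mbps = 718004224 / 1e6 = 718.0

718.0 Mbps


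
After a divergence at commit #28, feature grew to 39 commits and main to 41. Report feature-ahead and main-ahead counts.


Common ancestor: commit #28
feature commits after divergence: 39 - 28 = 11
main commits after divergence: 41 - 28 = 13
feature is 11 commits ahead of main
main is 13 commits ahead of feature

feature ahead: 11, main ahead: 13


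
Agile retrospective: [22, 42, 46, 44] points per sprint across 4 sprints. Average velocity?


Formula: Avg velocity = Total points / Number of sprints
Points: [22, 42, 46, 44]
Sum = 22 + 42 + 46 + 44 = 154
Avg velocity = 154 / 4 = 38.5 points/sprint

38.5 points/sprint


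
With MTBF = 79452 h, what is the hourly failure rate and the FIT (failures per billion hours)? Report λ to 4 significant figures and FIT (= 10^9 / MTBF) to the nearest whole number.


Formula: λ = 1 / MTBF; FIT = λ × 1e9 = 1e9 / MTBF
λ = 1 / 79452 ≈ 1.259e-05 failures/hour
FIT = 1e9 / 79452 ≈ 12586 failures per 1e9 hours (nearest whole number)

λ = 1.259e-05 /h, FIT = 12586


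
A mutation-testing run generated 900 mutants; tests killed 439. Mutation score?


Mutation score = killed / total * 100
Mutation score = 439 / 900 * 100
Mutation score = 48.78%

48.78%


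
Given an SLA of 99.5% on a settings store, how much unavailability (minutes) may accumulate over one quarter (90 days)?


Formula: allowed downtime = period * (100 - SLA) / 100
Period (quarter (90 days)) = 129600 minutes
Unavailability fraction = (100 - 99.5) / 100
Allowed downtime = 129600 * (100 - 99.5) / 100
Allowed downtime = 648.0 minutes

648.0 minutes


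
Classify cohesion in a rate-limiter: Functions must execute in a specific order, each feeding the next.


Reasoning: Output of one is input to next
Type: Sequential cohesion

Sequential cohesion


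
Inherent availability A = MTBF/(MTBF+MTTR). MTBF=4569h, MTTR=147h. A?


Availability = MTBF / (MTBF + MTTR)
Availability = 4569 / (4569 + 147)
Availability = 4569 / 4716
Availability = 96.883%

96.883%


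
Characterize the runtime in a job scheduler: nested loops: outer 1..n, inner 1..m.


Reasoning: product of independent bounds
Complexity: O(n*m)

O(n*m)


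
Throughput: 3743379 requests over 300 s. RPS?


Formula: throughput = requests / seconds
throughput = 3743379 / 300
throughput = 12477.93 requests/second

12477.93 requests/second


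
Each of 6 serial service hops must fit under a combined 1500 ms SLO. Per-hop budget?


Formula: per_stage = total_budget / stages
per_stage = 1500 / 6
per_stage = 250.0 ms

250.0 ms


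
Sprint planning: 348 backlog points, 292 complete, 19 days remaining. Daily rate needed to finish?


Formula: Required rate = Remaining points / Days left
Remaining = 348 - 292 = 56 points
Required rate = 56 / 19 = 2.95 points/day

2.95 points/day


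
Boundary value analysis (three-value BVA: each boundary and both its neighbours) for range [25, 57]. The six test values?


Range: [25, 57]
Boundaries: just below min, min, min+1, max-1, max, just above max
Values: [24, 25, 26, 56, 57, 58]

[24, 25, 26, 56, 57, 58]


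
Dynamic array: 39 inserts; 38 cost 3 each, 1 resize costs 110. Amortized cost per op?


Formula: Amortized cost = Total cost / Operations
Total cost = (38 * 3) + (1 * 110)
Total cost = 114 + 110 = 224
Amortized = 224 / 39 = 5.7436

5.7436


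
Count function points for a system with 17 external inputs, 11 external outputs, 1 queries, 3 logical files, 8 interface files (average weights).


UFP = EI*4 + EO*5 + EQ*4 + ILF*10 + EIF*7
UFP = 17*4 + 11*5 + 1*4 + 3*10 + 8*7
UFP = 68 + 55 + 4 + 30 + 56
UFP = 213

213


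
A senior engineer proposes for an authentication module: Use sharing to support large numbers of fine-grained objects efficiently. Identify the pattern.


This matches the Flyweight pattern

Flyweight


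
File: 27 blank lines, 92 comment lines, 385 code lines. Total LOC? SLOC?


Total LOC = blank + comment + code
Total LOC = 27 + 92 + 385 = 504
SLOC (source only) = code = 385

Total LOC: 504, SLOC: 385


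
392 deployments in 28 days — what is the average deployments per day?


Formula: deployments per day = releases / days
= 392 / 28
= 14.0 deploys/day
(equivalently, 98.0 deploys/week)

14.0 deploys/day


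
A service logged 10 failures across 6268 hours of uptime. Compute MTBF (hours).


Formula: MTBF = Total operating time / Number of failures
MTBF = 6268 / 10
MTBF = 626.8 hours

626.8 hours


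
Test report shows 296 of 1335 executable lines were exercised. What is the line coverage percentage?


Coverage = covered / total * 100
Coverage = 296 / 1335 * 100
Coverage = 22.17%

22.17%


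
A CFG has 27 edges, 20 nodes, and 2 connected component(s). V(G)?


Formula: V(G) = E - N + 2P
V(G) = 27 - 20 + 2*2
V(G) = 7 + 4
V(G) = 11

11


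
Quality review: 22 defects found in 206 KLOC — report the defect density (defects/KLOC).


Defect density = defects / KLOC
Defect density = 22 / 206
Defect density = 0.107 defects/KLOC

0.107 defects/KLOC


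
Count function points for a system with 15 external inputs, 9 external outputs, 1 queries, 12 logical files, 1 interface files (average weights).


UFP = EI*4 + EO*5 + EQ*4 + ILF*10 + EIF*7
UFP = 15*4 + 9*5 + 1*4 + 12*10 + 1*7
UFP = 60 + 45 + 4 + 120 + 7
UFP = 236

236


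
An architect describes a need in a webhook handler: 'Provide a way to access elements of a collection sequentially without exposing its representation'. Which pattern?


This matches the Iterator pattern

Iterator


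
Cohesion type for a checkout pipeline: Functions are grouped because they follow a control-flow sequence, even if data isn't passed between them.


Reasoning: Grouped by order of execution within a routine, not by data flow
Type: Procedural cohesion

Procedural cohesion


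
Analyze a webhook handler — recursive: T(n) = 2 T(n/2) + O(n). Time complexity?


Reasoning: master theorem case 2 (merge-sort recurrence)
Complexity: O(n log n)

O(n log n)


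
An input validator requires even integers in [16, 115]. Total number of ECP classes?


Constraint: even integers in [16, 115]
Class 1: x < 16 — out-of-range invalid
Class 2: x in [16,115] but odd — wrong type invalid
Class 3: x in [16,115] and even — valid
Class 4: x > 115 — out-of-range invalid
Total equivalence classes: 4

4 equivalence classes


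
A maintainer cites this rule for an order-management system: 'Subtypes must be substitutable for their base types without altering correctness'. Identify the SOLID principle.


This describes the Liskov Substitution Principle (LSP)

Liskov Substitution Principle (LSP)


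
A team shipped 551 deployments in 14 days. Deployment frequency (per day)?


Formula: deployments per day = releases / days
= 551 / 14
= 39.357 deploys/day
(equivalently, 275.5 deploys/week)

39.357 deploys/day


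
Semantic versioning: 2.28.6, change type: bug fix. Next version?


Current: 2.28.6
Change category: 'bug fix' → patch bump
SemVer rule: patch bump → increment PATCH (MAJOR and MINOR unchanged)
New: 2.28.7

2.28.7


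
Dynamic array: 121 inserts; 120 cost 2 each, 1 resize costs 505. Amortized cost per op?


Formula: Amortized cost = Total cost / Operations
Total cost = (120 * 2) + (1 * 505)
Total cost = 240 + 505 = 745
Amortized = 745 / 121 = 6.157

6.157


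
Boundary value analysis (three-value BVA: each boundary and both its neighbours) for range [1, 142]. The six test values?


Range: [1, 142]
Boundaries: just below min, min, min+1, max-1, max, just above max
Values: [0, 1, 2, 141, 142, 143]

[0, 1, 2, 141, 142, 143]


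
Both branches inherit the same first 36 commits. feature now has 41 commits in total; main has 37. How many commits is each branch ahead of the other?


Common ancestor: commit #36
feature commits after divergence: 41 - 36 = 5
main commits after divergence: 37 - 36 = 1
feature is 5 commits ahead of main
main is 1 commits ahead of feature

feature ahead: 5, main ahead: 1


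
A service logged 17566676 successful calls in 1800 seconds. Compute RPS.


Formula: throughput = requests / seconds
throughput = 17566676 / 1800
throughput = 9759.26 requests/second

9759.26 requests/second


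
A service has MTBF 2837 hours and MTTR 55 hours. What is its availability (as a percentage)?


Availability = MTBF / (MTBF + MTTR)
Availability = 2837 / (2837 + 55)
Availability = 2837 / 2892
Availability = 98.0982%

98.0982%


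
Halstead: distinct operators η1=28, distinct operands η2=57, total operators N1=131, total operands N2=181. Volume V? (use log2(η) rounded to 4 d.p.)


Formula: V = N * log2(η), where N = N1 + N2 and η = η1 + η2
η = 28 + 57 = 85
N = 131 + 181 = 312
log2(85) ≈ 6.4094
V = 312 * 6.4094 = 1999.73

1999.73


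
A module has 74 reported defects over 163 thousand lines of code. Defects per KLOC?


Defect density = defects / KLOC
Defect density = 74 / 163
Defect density = 0.454 defects/KLOC

0.454 defects/KLOC


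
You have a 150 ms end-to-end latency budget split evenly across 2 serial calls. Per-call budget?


Formula: per_stage = total_budget / stages
per_stage = 150 / 2
per_stage = 75.0 ms

75.0 ms


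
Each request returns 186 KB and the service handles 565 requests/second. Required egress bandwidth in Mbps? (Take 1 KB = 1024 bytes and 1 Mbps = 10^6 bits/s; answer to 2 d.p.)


Formula: Mbps = payload_bytes * RPS * 8 / 1e6
Payload per request = 186 KB = 186 * 1024 = 190464 bytes
Total bytes/sec = 190464 * 565 = 107612160
Total bits/sec = 107612160 * 8 = 860897280
Mbps = 860897280 / 1e6 = 860.9

860.9 Mbps


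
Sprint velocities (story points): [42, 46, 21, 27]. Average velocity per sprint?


Formula: Avg velocity = Total points / Number of sprints
Points: [42, 46, 21, 27]
Sum = 42 + 46 + 21 + 27 = 136
Avg velocity = 136 / 4 = 34.0 points/sprint

34.0 points/sprint


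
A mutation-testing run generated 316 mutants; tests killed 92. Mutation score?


Mutation score = killed / total * 100
Mutation score = 92 / 316 * 100
Mutation score = 29.11%

29.11%


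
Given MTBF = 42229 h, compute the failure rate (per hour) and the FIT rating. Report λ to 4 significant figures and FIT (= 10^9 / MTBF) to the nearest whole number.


Formula: λ = 1 / MTBF; FIT = λ × 1e9 = 1e9 / MTBF
λ = 1 / 42229 ≈ 2.368e-05 failures/hour
FIT = 1e9 / 42229 ≈ 23680 failures per 1e9 hours (nearest whole number)

λ = 2.368e-05 /h, FIT = 23680


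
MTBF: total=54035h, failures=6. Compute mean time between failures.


Formula: MTBF = Total operating time / Number of failures
MTBF = 54035 / 6
MTBF = 9005.83 hours

9005.83 hours


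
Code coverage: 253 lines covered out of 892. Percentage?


Coverage = covered / total * 100
Coverage = 253 / 892 * 100
Coverage = 28.36%

28.36%


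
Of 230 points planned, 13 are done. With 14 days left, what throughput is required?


Formula: Required rate = Remaining points / Days left
Remaining = 230 - 13 = 217 points
Required rate = 217 / 14 = 15.5 points/day

15.5 points/day


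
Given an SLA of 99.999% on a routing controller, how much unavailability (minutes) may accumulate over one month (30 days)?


Formula: allowed downtime = period * (100 - SLA) / 100
Period (month (30 days)) = 43200 minutes
Unavailability fraction = (100 - 99.999) / 100
Allowed downtime = 43200 * (100 - 99.999) / 100
Allowed downtime = 0.432 minutes

0.432 minutes
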